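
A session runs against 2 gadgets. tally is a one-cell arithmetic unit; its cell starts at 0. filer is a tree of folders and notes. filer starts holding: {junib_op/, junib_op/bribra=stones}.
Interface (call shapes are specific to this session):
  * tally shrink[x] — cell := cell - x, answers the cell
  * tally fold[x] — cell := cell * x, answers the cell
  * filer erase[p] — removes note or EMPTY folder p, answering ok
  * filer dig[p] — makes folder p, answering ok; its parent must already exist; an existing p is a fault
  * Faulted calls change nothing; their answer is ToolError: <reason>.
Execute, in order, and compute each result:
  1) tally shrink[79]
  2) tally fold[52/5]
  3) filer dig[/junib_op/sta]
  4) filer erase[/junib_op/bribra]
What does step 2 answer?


Answer: -4108/5

Derivation:
;; 1. tally shrink(x=79) -> -79
;; 2. tally fold(x=52/5) -> -4108/5
;; 3. filer dig(p=/junib_op/sta) -> ok
;; 4. filer erase(p=/junib_op/bribra) -> ok


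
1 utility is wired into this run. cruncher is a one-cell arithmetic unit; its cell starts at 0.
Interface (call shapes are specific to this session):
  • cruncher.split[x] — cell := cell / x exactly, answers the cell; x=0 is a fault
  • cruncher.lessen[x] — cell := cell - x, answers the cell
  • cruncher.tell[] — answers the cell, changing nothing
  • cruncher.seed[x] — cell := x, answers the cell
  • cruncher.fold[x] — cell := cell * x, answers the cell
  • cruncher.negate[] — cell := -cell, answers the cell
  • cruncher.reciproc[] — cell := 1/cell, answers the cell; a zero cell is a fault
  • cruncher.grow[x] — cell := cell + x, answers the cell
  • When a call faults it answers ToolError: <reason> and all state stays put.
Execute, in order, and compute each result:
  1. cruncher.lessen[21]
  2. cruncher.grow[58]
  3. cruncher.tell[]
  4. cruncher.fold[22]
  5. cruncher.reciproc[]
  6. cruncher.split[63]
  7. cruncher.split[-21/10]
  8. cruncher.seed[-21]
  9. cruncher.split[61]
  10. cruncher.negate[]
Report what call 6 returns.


I call cruncher.lessen on x=21, and observe -21.
Invoking cruncher.grow on x=58, giving 37.
I invoke cruncher.tell: 37.
I call cruncher.fold on x=22, and observe 814.
I run cruncher.reciproc(), — result: 1/814.
I call cruncher.split on x=63, and see 1/51282.
I try cruncher.split on x=-21/10, which returns -5/538461.
Next I call cruncher.seed on x=-21, and observe -21.
Calling cruncher.split on x=61, which returns -21/61.
Next I call cruncher.negate, and observe 21/61.

Answer: 1/51282


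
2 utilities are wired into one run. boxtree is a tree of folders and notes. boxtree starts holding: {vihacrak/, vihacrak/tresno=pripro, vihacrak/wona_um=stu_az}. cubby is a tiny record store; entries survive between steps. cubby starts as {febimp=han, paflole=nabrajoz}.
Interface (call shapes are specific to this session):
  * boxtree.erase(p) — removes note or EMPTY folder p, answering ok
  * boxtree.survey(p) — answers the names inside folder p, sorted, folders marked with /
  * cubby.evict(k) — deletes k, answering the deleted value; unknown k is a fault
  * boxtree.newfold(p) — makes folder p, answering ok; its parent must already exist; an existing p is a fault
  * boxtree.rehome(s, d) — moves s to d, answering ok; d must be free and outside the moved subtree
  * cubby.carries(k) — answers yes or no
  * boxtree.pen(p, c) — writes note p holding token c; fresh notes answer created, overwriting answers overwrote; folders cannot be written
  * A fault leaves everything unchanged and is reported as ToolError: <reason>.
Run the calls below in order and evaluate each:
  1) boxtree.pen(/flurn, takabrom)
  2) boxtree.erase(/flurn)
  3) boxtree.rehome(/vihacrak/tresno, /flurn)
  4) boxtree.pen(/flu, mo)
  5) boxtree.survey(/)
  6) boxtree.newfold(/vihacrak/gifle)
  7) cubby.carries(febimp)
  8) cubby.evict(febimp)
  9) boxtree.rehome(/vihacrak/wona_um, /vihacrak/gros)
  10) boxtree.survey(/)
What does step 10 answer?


Act: boxtree.pen[p: /flurn; c: takabrom]
Obs: created
Act: boxtree.erase[p: /flurn]
Obs: ok
Act: boxtree.rehome[s: /vihacrak/tresno; d: /flurn]
Obs: ok
Act: boxtree.pen[p: /flu; c: mo]
Obs: created
Act: boxtree.survey[p: /]
Obs: [flu, flurn, vihacrak/]
Act: boxtree.newfold[p: /vihacrak/gifle]
Obs: ok
Act: cubby.carries[k: febimp]
Obs: yes
Act: cubby.evict[k: febimp]
Obs: han
Act: boxtree.rehome[s: /vihacrak/wona_um; d: /vihacrak/gros]
Obs: ok
Act: boxtree.survey[p: /]
Obs: [flu, flurn, vihacrak/]

Answer: [flu, flurn, vihacrak/]


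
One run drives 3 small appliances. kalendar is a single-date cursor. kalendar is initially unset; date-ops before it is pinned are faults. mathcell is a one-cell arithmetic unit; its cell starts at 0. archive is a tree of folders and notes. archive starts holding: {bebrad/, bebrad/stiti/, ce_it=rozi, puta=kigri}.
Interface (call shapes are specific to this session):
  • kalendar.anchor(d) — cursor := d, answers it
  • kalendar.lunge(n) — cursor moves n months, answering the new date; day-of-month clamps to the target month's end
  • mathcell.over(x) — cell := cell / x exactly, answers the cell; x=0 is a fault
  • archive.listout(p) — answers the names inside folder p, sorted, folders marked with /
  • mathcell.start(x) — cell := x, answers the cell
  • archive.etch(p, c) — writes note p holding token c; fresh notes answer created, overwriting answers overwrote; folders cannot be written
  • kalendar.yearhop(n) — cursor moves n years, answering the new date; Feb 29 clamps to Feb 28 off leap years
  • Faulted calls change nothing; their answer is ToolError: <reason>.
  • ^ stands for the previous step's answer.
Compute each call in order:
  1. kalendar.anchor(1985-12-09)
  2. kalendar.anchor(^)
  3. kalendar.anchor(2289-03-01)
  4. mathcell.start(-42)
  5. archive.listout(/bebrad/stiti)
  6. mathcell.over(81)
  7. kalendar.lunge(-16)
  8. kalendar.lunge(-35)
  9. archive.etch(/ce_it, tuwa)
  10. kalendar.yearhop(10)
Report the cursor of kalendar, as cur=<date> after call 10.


>> kalendar.anchor(d→1985-12-09)
<< 1985-12-09
>> kalendar.anchor(d→^)
<< 1985-12-09
>> kalendar.anchor(d→2289-03-01)
<< 2289-03-01
>> mathcell.start(x→-42)
<< -42
>> archive.listout(p→/bebrad/stiti)
<< []
>> mathcell.over(x→81)
<< -14/27
>> kalendar.lunge(n→-16)
<< 2287-11-01
>> kalendar.lunge(n→-35)
<< 2284-12-01
>> archive.etch(p→/ce_it, c→tuwa)
<< overwrote
>> kalendar.yearhop(n→10)
<< 2294-12-01

Answer: cur=2294-12-01


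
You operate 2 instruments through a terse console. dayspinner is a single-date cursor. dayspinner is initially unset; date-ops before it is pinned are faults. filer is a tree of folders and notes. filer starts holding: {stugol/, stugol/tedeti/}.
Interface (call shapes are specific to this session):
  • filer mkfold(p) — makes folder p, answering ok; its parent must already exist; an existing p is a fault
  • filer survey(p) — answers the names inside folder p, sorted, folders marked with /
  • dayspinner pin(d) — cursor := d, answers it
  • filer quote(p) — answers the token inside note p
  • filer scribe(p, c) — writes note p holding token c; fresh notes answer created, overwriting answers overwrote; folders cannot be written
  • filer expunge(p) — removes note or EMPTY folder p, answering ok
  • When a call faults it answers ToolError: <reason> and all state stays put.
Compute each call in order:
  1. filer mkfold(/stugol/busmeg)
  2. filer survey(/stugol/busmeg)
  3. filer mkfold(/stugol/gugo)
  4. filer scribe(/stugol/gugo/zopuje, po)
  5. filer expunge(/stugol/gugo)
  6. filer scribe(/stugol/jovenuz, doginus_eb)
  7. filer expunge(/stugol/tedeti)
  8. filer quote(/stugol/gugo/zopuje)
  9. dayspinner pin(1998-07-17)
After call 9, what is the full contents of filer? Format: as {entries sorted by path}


Act: filer mkfold[p: /stugol/busmeg]
Obs: ok
Act: filer survey[p: /stugol/busmeg]
Obs: []
Act: filer mkfold[p: /stugol/gugo]
Obs: ok
Act: filer scribe[p: /stugol/gugo/zopuje; c: po]
Obs: created
Act: filer expunge[p: /stugol/gugo]
Obs: ToolError: not empty
Act: filer scribe[p: /stugol/jovenuz; c: doginus_eb]
Obs: created
Act: filer expunge[p: /stugol/tedeti]
Obs: ok
Act: filer quote[p: /stugol/gugo/zopuje]
Obs: po
Act: dayspinner pin[d: 1998-07-17]
Obs: 1998-07-17

Answer: {stugol/, stugol/busmeg/, stugol/gugo/, stugol/gugo/zopuje=po, stugol/jovenuz=doginus_eb}


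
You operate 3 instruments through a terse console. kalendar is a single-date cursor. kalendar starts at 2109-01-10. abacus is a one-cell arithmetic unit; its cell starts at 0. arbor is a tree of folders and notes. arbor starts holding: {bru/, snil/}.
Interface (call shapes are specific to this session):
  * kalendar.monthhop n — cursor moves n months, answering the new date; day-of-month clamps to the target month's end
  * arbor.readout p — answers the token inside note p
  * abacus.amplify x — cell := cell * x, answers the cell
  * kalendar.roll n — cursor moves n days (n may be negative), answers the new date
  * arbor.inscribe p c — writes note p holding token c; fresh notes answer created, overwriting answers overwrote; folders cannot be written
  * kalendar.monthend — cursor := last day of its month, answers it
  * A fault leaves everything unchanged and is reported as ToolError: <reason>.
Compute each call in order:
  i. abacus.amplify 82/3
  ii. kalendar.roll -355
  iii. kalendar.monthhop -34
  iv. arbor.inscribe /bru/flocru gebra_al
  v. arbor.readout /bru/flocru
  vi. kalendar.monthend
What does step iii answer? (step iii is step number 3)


Answer: 2105-03-21

Derivation:
>> abacus.amplify(x→82/3)
<< 0
>> kalendar.roll(n→-355)
<< 2108-01-21
>> kalendar.monthhop(n→-34)
<< 2105-03-21
>> arbor.inscribe(p→/bru/flocru, c→gebra_al)
<< created
>> arbor.readout(p→/bru/flocru)
<< gebra_al
>> kalendar.monthend()
<< 2105-03-31


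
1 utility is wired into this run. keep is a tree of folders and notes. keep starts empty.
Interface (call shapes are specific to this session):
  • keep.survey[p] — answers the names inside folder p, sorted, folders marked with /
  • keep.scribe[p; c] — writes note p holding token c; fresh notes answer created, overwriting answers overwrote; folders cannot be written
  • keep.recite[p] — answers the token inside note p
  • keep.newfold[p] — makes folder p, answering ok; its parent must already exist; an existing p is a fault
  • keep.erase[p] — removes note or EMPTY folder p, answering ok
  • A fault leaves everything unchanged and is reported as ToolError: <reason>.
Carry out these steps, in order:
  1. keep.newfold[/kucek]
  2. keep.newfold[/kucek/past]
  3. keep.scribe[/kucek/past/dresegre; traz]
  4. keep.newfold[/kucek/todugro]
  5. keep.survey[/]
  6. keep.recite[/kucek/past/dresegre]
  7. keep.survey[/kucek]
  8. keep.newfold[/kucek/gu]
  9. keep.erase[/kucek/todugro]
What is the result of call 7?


Answer: [past/, todugro/]

Derivation:
;; 1. newfold(p='/kucek') ~> ok
;; 2. newfold(p='/kucek/past') ~> ok
;; 3. scribe(p='/kucek/past/dresegre', c='traz') ~> created
;; 4. newfold(p='/kucek/todugro') ~> ok
;; 5. survey(p='/') ~> [kucek/]
;; 6. recite(p='/kucek/past/dresegre') ~> traz
;; 7. survey(p='/kucek') ~> [past/, todugro/]
;; 8. newfold(p='/kucek/gu') ~> ok
;; 9. erase(p='/kucek/todugro') ~> ok


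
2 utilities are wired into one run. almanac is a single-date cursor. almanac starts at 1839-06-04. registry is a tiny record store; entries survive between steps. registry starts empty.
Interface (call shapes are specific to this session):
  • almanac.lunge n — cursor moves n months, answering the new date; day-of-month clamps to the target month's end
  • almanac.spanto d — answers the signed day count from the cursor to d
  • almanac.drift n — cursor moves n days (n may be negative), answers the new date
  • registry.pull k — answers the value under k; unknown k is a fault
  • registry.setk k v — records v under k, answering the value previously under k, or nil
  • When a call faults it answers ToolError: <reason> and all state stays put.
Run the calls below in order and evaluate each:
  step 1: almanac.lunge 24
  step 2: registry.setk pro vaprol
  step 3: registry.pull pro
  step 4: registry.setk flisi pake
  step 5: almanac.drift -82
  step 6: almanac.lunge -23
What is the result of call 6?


Answer: 1839-04-14

Derivation:
I call almanac.lunge passing n→24, and get 1841-06-04.
I use registry.setk passing k→pro, v→vaprol, and see nil.
Invoking registry.pull passing k→pro, and see vaprol.
I try registry.setk passing k→flisi, v→pake, and get nil.
Invoking almanac.drift passing n→-82, and get 1841-03-14.
Using almanac.lunge passing n→-23, yielding 1839-04-14.


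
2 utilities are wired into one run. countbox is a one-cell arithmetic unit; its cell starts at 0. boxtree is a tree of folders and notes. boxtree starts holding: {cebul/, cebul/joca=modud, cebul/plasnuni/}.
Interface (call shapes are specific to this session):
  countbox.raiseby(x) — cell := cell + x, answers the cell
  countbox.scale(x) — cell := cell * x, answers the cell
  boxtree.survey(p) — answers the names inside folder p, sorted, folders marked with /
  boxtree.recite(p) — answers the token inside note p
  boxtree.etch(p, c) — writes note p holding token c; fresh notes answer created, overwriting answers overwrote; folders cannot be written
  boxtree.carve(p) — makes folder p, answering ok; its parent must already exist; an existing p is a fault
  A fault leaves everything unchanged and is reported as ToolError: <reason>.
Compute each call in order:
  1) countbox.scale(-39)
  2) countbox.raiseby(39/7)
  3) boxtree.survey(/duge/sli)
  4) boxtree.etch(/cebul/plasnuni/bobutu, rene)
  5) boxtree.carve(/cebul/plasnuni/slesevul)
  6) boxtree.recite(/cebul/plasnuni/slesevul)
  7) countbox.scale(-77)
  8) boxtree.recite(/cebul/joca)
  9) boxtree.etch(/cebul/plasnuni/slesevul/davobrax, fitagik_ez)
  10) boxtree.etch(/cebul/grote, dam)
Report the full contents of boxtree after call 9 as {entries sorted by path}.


Answer: {cebul/, cebul/joca=modud, cebul/plasnuni/, cebul/plasnuni/bobutu=rene, cebul/plasnuni/slesevul/, cebul/plasnuni/slesevul/davobrax=fitagik_ez}

Derivation:
>> scale(x=-39)
<< 0
>> raiseby(x=39/7)
<< 39/7
>> survey(p=/duge/sli)
<< ToolError: not found
>> etch(p=/cebul/plasnuni/bobutu, c=rene)
<< created
>> carve(p=/cebul/plasnuni/slesevul)
<< ok
>> recite(p=/cebul/plasnuni/slesevul)
<< ToolError: is a directory
>> scale(x=-77)
<< -429
>> recite(p=/cebul/joca)
<< modud
>> etch(p=/cebul/plasnuni/slesevul/davobrax, c=fitagik_ez)
<< created
>> etch(p=/cebul/grote, c=dam)
<< created


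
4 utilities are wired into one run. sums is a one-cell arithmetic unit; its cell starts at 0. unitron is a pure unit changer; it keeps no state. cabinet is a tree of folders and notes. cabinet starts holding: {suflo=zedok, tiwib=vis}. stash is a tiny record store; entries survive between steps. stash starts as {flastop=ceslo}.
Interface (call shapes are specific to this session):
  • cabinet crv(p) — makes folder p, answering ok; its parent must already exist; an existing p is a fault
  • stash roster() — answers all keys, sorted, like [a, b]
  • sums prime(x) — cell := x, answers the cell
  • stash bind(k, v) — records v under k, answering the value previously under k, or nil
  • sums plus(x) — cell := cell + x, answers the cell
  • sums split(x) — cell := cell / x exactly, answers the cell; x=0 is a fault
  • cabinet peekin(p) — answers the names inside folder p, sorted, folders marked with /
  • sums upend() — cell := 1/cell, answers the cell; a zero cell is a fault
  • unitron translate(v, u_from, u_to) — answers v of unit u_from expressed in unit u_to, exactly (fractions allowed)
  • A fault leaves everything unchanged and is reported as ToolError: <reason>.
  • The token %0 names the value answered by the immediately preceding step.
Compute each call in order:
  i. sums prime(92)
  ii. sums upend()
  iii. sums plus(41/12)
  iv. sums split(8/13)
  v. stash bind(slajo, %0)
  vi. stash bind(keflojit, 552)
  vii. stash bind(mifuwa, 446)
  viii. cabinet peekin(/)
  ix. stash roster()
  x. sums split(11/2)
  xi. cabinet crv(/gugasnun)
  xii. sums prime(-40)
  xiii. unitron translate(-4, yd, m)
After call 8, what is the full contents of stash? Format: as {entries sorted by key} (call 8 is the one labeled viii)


Answer: {flastop=ceslo, keflojit=552, mifuwa=446, slajo=6149/1104}

Derivation:
# 1. sums prime(x=92) == 92
# 2. sums upend() == 1/92
# 3. sums plus(x=41/12) == 473/138
# 4. sums split(x=8/13) == 6149/1104
# 5. stash bind(k=slajo, v=%0) == nil
# 6. stash bind(k=keflojit, v=552) == nil
# 7. stash bind(k=mifuwa, v=446) == nil
# 8. cabinet peekin(p=/) == [suflo, tiwib]
# 9. stash roster() == [flastop, keflojit, mifuwa, slajo]
# 10. sums split(x=11/2) == 559/552
# 11. cabinet crv(p=/gugasnun) == ok
# 12. sums prime(x=-40) == -40
# 13. unitron translate(v=-4, u_from=yd, u_to=m) == -2286/625


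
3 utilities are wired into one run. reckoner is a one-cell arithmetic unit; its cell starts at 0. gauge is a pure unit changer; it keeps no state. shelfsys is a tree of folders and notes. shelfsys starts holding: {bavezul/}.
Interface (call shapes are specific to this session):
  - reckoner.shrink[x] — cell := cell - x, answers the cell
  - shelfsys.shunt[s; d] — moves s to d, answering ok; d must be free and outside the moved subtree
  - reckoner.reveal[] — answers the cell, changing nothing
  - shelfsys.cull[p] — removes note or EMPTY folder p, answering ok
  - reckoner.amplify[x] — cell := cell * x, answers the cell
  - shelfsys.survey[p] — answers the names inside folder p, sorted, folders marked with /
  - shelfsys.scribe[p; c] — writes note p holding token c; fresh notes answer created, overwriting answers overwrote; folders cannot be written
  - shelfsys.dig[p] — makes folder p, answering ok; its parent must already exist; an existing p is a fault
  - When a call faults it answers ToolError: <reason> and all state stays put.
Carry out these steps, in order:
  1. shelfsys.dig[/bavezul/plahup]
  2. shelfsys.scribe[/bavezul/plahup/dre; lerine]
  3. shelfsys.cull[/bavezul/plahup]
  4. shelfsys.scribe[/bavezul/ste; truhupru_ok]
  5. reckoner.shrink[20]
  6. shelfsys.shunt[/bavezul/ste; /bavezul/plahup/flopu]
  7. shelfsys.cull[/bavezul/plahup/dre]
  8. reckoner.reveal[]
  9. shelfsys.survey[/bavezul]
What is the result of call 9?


>>> shelfsys.dig /bavezul/plahup
[out] ok
>>> shelfsys.scribe /bavezul/plahup/dre lerine
[out] created
>>> shelfsys.cull /bavezul/plahup
[out] ToolError: not empty
>>> shelfsys.scribe /bavezul/ste truhupru_ok
[out] created
>>> reckoner.shrink 20
[out] -20
>>> shelfsys.shunt /bavezul/ste /bavezul/plahup/flopu
[out] ok
>>> shelfsys.cull /bavezul/plahup/dre
[out] ok
>>> reckoner.reveal
[out] -20
>>> shelfsys.survey /bavezul
[out] [plahup/]

Answer: [plahup/]


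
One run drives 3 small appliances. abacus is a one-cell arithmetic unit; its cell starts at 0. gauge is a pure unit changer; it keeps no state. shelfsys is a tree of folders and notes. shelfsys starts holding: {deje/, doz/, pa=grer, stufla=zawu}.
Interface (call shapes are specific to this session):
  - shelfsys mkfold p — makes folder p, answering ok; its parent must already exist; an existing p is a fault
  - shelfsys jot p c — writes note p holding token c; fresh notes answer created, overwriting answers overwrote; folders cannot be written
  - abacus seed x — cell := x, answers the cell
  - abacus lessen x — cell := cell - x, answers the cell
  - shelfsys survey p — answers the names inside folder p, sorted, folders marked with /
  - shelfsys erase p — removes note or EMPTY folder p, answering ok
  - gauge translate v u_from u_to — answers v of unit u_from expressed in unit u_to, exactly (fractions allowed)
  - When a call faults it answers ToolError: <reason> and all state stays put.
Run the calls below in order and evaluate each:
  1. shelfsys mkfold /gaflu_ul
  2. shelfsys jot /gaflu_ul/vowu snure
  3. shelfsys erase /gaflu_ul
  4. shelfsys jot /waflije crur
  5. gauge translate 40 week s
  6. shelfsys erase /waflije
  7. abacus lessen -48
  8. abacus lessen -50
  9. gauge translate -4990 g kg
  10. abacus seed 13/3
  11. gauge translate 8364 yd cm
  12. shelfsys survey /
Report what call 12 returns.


# 1. shelfsys mkfold(/gaflu_ul) => ok
# 2. shelfsys jot(/gaflu_ul/vowu, snure) => created
# 3. shelfsys erase(/gaflu_ul) => ToolError: not empty
# 4. shelfsys jot(/waflije, crur) => created
# 5. gauge translate(40, week, s) => 24192000
# 6. shelfsys erase(/waflije) => ok
# 7. abacus lessen(-48) => 48
# 8. abacus lessen(-50) => 98
# 9. gauge translate(-4990, g, kg) => -499/100
# 10. abacus seed(13/3) => 13/3
# 11. gauge translate(8364, yd, cm) => 19120104/25
# 12. shelfsys survey(/) => [deje/, doz/, gaflu_ul/, pa, stufla]

Answer: [deje/, doz/, gaflu_ul/, pa, stufla]


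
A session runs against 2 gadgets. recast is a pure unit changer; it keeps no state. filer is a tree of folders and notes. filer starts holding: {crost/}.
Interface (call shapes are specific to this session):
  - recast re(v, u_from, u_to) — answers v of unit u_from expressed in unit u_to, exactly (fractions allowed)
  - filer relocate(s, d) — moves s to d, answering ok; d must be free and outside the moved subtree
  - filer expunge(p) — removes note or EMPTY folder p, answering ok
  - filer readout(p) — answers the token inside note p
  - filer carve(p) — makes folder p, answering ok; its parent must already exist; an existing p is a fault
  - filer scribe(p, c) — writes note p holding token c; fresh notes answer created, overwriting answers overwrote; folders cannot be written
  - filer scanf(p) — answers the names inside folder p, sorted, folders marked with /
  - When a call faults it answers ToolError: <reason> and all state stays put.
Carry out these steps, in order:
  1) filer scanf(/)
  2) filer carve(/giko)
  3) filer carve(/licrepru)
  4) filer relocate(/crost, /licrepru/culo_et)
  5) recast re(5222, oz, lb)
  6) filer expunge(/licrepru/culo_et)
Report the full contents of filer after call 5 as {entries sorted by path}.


Answer: {giko/, licrepru/, licrepru/culo_et/}

Derivation:
Calling filer scanf(/), and see [crost/].
Now I run filer carve(/giko), yielding ok.
Using filer carve(/licrepru), giving ok.
Using filer relocate(/crost, /licrepru/culo_et), giving ok.
I use recast re(5222, oz, lb), and see 2611/8.
Now I run filer expunge(/licrepru/culo_et): ok.


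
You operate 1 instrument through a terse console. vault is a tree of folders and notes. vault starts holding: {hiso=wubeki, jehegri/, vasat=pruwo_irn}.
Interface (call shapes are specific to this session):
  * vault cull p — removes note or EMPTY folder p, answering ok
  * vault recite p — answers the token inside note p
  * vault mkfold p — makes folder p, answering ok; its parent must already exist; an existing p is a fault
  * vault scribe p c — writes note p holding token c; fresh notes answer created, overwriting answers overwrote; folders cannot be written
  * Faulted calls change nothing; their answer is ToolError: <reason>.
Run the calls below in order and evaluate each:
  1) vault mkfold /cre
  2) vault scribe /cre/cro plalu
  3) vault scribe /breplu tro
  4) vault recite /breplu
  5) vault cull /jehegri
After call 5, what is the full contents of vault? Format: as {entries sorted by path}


Answer: {breplu=tro, cre/, cre/cro=plalu, hiso=wubeki, vasat=pruwo_irn}

Derivation:
→ vault mkfold(p→/cre)
← ok
→ vault scribe(p→/cre/cro, c→plalu)
← created
→ vault scribe(p→/breplu, c→tro)
← created
→ vault recite(p→/breplu)
← tro
→ vault cull(p→/jehegri)
← ok


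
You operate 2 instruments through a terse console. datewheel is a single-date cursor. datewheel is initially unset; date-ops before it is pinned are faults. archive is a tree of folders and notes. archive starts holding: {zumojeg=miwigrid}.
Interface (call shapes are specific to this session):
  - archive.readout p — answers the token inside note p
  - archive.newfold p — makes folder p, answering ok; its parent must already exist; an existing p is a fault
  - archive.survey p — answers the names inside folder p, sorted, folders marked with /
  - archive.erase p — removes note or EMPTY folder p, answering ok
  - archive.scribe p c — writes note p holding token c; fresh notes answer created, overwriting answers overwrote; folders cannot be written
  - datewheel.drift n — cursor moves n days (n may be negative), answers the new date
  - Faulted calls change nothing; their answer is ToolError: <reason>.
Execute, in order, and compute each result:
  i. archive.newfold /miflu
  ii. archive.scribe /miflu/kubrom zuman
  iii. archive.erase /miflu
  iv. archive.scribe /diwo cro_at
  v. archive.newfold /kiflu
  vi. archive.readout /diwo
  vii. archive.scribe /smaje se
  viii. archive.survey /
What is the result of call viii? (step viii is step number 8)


Answer: [diwo, kiflu/, miflu/, smaje, zumojeg]

Derivation:
-> newfold(p: /miflu)
<- ok
-> scribe(p: /miflu/kubrom, c: zuman)
<- created
-> erase(p: /miflu)
<- ToolError: not empty
-> scribe(p: /diwo, c: cro_at)
<- created
-> newfold(p: /kiflu)
<- ok
-> readout(p: /diwo)
<- cro_at
-> scribe(p: /smaje, c: se)
<- created
-> survey(p: /)
<- [diwo, kiflu/, miflu/, smaje, zumojeg]


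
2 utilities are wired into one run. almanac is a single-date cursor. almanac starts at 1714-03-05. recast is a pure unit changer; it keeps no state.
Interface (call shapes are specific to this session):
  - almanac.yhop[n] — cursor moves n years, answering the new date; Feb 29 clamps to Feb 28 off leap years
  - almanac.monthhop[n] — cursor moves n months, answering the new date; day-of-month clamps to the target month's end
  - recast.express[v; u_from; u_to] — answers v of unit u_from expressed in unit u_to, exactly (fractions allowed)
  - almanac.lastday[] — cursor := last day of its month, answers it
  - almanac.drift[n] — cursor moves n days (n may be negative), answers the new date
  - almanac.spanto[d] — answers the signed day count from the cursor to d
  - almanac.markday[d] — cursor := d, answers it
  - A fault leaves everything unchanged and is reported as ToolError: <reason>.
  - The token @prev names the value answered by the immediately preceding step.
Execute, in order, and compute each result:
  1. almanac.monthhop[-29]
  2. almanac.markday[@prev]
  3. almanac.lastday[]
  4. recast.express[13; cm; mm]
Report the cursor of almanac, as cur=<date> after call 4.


$ almanac.monthhop n: -29
[out] 1711-10-05
$ almanac.markday d: @prev
[out] 1711-10-05
$ almanac.lastday
[out] 1711-10-31
$ recast.express v: 13 u_from: cm u_to: mm
[out] 130

Answer: cur=1711-10-31


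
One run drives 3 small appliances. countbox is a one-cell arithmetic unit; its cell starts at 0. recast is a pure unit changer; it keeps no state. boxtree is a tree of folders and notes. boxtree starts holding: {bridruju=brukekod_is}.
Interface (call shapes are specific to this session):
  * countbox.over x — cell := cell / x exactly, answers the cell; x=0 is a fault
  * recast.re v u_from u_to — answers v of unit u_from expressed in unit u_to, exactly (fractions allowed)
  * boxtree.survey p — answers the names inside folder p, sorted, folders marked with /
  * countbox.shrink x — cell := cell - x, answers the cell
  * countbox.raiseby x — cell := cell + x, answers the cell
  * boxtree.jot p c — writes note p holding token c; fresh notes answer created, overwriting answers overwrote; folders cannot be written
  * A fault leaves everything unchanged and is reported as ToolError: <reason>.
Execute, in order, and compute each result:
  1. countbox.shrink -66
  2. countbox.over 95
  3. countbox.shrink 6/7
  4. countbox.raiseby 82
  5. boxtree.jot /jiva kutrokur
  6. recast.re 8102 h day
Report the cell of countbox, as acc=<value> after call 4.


I use shrink passing x='-66', yielding 66.
I invoke over passing x='95', yielding 66/95.
Then shrink passing x='6/7', giving -108/665.
Invoking raiseby passing x='82', giving 54422/665.
Invoking jot passing p='/jiva', c='kutrokur', which returns created.
I call re passing v='8102', u_from='h', u_to='day': 4051/12.

Answer: acc=54422/665


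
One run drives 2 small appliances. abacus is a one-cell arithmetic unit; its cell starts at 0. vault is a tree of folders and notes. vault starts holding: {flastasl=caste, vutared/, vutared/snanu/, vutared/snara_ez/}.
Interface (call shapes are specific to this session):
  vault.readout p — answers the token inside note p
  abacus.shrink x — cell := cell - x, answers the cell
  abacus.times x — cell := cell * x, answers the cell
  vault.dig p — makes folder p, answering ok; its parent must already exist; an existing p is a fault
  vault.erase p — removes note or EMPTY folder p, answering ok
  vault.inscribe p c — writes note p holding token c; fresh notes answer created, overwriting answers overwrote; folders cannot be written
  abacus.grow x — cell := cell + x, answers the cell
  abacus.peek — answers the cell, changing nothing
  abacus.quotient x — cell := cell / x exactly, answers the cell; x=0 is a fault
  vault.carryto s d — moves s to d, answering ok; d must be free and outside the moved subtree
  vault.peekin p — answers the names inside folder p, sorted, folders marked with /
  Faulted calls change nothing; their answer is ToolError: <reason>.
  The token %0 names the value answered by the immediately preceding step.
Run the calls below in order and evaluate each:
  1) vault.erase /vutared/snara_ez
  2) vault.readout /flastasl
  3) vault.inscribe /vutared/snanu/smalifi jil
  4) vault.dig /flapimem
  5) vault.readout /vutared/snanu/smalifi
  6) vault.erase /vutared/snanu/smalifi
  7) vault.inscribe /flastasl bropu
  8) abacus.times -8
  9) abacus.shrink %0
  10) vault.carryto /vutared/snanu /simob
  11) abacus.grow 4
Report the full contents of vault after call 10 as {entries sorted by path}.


Answer: {flapimem/, flastasl=bropu, simob/, vutared/}

Derivation:
~$ erase p='/vutared/snara_ez'
:: ok
~$ readout p='/flastasl'
:: caste
~$ inscribe p='/vutared/snanu/smalifi' c='jil'
:: created
~$ dig p='/flapimem'
:: ok
~$ readout p='/vutared/snanu/smalifi'
:: jil
~$ erase p='/vutared/snanu/smalifi'
:: ok
~$ inscribe p='/flastasl' c='bropu'
:: overwrote
~$ times x='-8'
:: 0
~$ shrink x='%0'
:: 0
~$ carryto s='/vutared/snanu' d='/simob'
:: ok
~$ grow x='4'
:: 4


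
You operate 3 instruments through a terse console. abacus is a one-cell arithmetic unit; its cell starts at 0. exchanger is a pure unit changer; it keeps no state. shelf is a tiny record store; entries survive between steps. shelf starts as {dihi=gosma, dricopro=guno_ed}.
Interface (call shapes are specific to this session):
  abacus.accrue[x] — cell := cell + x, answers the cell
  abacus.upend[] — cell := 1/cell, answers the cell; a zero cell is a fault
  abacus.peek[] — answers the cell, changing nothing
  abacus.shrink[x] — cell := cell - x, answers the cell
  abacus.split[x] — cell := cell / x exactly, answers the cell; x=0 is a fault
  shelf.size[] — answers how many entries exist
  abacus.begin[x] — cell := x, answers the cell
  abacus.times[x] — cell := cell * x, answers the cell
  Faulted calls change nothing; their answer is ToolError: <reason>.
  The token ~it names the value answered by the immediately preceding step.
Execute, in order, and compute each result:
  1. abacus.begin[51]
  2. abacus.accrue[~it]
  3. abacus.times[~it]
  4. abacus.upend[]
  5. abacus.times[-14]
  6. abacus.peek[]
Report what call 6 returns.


Answer: -7/5202

Derivation:
[in] abacus.begin 51
= 51
[in] abacus.accrue ~it
= 102
[in] abacus.times ~it
= 10404
[in] abacus.upend
= 1/10404
[in] abacus.times -14
= -7/5202
[in] abacus.peek
= -7/5202


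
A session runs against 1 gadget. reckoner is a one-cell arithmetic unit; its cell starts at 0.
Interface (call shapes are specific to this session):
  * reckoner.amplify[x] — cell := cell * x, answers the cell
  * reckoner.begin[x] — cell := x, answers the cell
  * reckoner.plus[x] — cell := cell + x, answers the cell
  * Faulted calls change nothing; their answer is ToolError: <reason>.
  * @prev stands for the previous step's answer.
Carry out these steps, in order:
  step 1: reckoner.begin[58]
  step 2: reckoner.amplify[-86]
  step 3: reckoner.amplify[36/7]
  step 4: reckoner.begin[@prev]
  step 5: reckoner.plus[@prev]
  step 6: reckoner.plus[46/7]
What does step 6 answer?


CALL begin[x='58']
RET  58
CALL amplify[x='-86']
RET  -4988
CALL amplify[x='36/7']
RET  -179568/7
CALL begin[x='@prev']
RET  -179568/7
CALL plus[x='@prev']
RET  -359136/7
CALL plus[x='46/7']
RET  -359090/7

Answer: -359090/7


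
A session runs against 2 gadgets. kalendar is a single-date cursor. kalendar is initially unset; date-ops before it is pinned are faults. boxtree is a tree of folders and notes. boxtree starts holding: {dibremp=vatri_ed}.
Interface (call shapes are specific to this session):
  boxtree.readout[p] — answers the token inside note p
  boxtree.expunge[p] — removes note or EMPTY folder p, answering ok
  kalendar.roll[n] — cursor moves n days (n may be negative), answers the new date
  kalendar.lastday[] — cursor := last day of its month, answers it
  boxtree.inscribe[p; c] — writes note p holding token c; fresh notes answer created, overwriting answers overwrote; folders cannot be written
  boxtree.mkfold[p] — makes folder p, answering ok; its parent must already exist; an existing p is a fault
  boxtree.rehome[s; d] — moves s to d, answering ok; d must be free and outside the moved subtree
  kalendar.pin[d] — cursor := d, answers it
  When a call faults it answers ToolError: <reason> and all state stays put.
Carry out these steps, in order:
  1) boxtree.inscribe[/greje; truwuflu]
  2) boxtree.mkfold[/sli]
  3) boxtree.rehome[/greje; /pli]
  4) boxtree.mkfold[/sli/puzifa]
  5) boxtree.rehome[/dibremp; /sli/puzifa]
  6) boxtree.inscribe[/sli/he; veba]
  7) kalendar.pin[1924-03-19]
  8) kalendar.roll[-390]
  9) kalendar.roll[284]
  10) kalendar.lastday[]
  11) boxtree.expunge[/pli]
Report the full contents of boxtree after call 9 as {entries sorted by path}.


! 1. boxtree.inscribe(p=/greje, c=truwuflu) == created
! 2. boxtree.mkfold(p=/sli) == ok
! 3. boxtree.rehome(s=/greje, d=/pli) == ok
! 4. boxtree.mkfold(p=/sli/puzifa) == ok
! 5. boxtree.rehome(s=/dibremp, d=/sli/puzifa) == ToolError: exists
! 6. boxtree.inscribe(p=/sli/he, c=veba) == created
! 7. kalendar.pin(d=1924-03-19) == 1924-03-19
! 8. kalendar.roll(n=-390) == 1923-02-23
! 9. kalendar.roll(n=284) == 1923-12-04
! 10. kalendar.lastday() == 1923-12-31
! 11. boxtree.expunge(p=/pli) == ok

Answer: {dibremp=vatri_ed, pli=truwuflu, sli/, sli/he=veba, sli/puzifa/}


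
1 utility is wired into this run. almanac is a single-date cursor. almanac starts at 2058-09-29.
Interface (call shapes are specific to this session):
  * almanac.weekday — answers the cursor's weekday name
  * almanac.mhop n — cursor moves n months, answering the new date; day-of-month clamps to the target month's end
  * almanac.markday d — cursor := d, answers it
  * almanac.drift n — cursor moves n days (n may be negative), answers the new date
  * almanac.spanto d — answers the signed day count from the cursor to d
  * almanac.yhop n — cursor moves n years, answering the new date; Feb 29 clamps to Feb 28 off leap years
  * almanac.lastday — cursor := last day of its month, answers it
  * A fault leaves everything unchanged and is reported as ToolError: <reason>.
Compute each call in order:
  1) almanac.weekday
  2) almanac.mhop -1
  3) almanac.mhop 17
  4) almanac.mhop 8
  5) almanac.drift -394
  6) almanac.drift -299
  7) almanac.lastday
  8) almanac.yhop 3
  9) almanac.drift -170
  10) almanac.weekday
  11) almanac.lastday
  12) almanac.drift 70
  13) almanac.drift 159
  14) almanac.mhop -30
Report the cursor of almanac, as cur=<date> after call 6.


Answer: cur=2058-11-06

Derivation:
# weekday() -> Sunday
# mhop(n: -1) -> 2058-08-29
# mhop(n: 17) -> 2060-01-29
# mhop(n: 8) -> 2060-09-29
# drift(n: -394) -> 2059-09-01
# drift(n: -299) -> 2058-11-06
# lastday() -> 2058-11-30
# yhop(n: 3) -> 2061-11-30
# drift(n: -170) -> 2061-06-13
# weekday() -> Monday
# lastday() -> 2061-06-30
# drift(n: 70) -> 2061-09-08
# drift(n: 159) -> 2062-02-14
# mhop(n: -30) -> 2059-08-14


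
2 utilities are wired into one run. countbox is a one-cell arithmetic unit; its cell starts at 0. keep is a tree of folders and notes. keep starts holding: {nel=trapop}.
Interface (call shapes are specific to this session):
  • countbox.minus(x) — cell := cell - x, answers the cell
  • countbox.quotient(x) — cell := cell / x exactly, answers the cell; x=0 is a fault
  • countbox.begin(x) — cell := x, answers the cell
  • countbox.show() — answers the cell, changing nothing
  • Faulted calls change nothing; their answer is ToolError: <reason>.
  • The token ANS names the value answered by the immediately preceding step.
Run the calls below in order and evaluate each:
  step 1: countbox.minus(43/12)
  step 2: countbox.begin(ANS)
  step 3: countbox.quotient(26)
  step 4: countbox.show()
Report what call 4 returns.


[in] countbox.minus x→43/12
= -43/12
[in] countbox.begin x→ANS
= -43/12
[in] countbox.quotient x→26
= -43/312
[in] countbox.show
= -43/312

Answer: -43/312


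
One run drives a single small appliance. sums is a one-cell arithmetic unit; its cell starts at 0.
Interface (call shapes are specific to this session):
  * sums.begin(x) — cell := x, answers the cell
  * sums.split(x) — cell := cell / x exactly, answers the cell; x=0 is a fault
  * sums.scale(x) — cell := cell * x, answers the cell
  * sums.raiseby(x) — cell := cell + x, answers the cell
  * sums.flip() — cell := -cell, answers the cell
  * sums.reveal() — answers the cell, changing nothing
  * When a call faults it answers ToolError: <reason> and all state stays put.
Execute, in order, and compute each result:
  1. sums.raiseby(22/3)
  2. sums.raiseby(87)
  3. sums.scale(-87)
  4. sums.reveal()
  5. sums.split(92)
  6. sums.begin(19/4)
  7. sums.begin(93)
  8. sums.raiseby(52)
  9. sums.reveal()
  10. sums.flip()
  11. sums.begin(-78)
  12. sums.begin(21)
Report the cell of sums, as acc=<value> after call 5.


Using sums.raiseby with x: 22/3, yielding 22/3.
Then sums.raiseby with x: 87: 283/3.
Then sums.scale with x: -87, yielding -8207.
Invoking sums.reveal, → -8207.
Invoking sums.split with x: 92, and get -8207/92.
Now I run sums.begin with x: 19/4, which returns 19/4.
Next I call sums.begin with x: 93, which returns 93.
I try sums.raiseby with x: 52, and observe 145.
Using sums.reveal, and get 145.
I call sums.flip: -145.
Next I call sums.begin with x: -78, giving -78.
Invoking sums.begin with x: 21, and get 21.

Answer: acc=-8207/92


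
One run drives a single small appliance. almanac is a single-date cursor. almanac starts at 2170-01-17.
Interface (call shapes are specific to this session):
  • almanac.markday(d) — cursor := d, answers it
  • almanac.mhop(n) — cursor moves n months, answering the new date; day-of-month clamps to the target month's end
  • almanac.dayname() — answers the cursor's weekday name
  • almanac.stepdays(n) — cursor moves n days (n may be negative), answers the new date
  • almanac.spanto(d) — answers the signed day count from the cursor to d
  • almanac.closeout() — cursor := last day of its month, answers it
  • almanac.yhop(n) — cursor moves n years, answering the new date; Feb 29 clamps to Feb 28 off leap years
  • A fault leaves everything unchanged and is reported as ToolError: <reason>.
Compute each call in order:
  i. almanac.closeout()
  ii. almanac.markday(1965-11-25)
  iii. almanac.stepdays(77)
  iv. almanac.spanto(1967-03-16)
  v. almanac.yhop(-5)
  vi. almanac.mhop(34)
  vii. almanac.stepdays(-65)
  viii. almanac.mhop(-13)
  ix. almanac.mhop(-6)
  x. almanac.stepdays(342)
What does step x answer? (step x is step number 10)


Answer: 1963-02-11

Derivation:
;; 1. closeout() == 2170-01-31
;; 2. markday(d=1965-11-25) == 1965-11-25
;; 3. stepdays(n=77) == 1966-02-10
;; 4. spanto(d=1967-03-16) == 399
;; 5. yhop(n=-5) == 1961-02-10
;; 6. mhop(n=34) == 1963-12-10
;; 7. stepdays(n=-65) == 1963-10-06
;; 8. mhop(n=-13) == 1962-09-06
;; 9. mhop(n=-6) == 1962-03-06
;; 10. stepdays(n=342) == 1963-02-11
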